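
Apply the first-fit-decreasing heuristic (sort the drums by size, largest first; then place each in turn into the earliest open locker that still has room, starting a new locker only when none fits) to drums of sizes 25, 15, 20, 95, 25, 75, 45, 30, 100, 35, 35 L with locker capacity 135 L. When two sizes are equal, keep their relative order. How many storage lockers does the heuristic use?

Sorted descending: 100, 95, 75, 45, 35, 35, 30, 25, 25, 20, 15.
  100 → locker 1 (new)  [load 100/135]
  95 → locker 2 (new)  [load 95/135]
  75 → locker 3 (new)  [load 75/135]
  45 → locker 3  [load 120/135]
  35 → locker 1  [load 135/135]
  35 → locker 2  [load 130/135]
  30 → locker 4 (new)  [load 30/135]
  25 → locker 4  [load 55/135]
  25 → locker 4  [load 80/135]
  20 → locker 4  [load 100/135]
  15 → locker 3  [load 135/135]
4 storage lockers opened.

4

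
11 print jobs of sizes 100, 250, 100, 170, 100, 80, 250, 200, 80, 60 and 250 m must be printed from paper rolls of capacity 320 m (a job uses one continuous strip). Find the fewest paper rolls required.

Total = 250 + 250 + 250 + 200 + 170 + 100 + 100 + 100 + 80 + 80 + 60 = 1640 m.
Lower bound: ⌈1640/320⌉ = 6 paper rolls.
A packing using 6 paper rolls:
  roll 1: 250 + 60 = 310
  roll 2: 250 = 250
  roll 3: 250 = 250
  roll 4: 200 + 100 = 300
  roll 5: 170 + 100 = 270
  roll 6: 100 + 80 + 80 = 260
This matches the lower bound, so 6 is optimal.

6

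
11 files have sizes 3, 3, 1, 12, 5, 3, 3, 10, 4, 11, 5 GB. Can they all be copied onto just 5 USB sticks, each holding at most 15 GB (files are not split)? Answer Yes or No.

A valid assignment using 4 USB sticks:
  USB stick 1: 12 + 3 = 15
  USB stick 2: 11 + 4 = 15
  USB stick 3: 10 + 5 = 15
  USB stick 4: 5 + 3 + 3 + 3 + 1 = 15
That uses only 4 ≤ 5, so 5 USB sticks are enough.

Yes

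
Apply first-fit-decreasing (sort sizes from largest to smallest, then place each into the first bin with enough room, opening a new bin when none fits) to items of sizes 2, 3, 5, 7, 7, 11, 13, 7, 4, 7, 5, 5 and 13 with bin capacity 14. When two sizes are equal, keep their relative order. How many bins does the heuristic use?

Sorted descending: 13, 13, 11, 7, 7, 7, 7, 5, 5, 5, 4, 3, 2.
  13 → bin 1 (new)  [load 13/14]
  13 → bin 2 (new)  [load 13/14]
  11 → bin 3 (new)  [load 11/14]
  7 → bin 4 (new)  [load 7/14]
  7 → bin 4  [load 14/14]
  7 → bin 5 (new)  [load 7/14]
  7 → bin 5  [load 14/14]
  5 → bin 6 (new)  [load 5/14]
  5 → bin 6  [load 10/14]
  5 → bin 7 (new)  [load 5/14]
  4 → bin 6  [load 14/14]
  3 → bin 3  [load 14/14]
  2 → bin 7  [load 7/14]
7 bins opened.

7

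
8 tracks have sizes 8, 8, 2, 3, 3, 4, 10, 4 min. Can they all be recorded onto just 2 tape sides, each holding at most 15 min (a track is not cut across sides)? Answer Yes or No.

Total = 42 min; ⌈42/15⌉ = 3.
At least 3 tape sides are required, but only 2 are allowed.

No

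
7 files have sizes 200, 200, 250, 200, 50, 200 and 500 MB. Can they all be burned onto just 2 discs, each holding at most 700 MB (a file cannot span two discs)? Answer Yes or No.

No

Total = 1600 MB; ⌈1600/700⌉ = 3.
At least 3 discs are required, but only 2 are allowed.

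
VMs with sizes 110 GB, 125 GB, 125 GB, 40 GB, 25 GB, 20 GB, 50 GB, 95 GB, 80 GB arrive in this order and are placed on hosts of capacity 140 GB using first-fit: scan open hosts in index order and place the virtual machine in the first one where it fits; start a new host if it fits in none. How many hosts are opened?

  110 → host 1 (new)  [load 110/140]
  125 → host 2 (new)  [load 125/140]
  125 → host 3 (new)  [load 125/140]
  40 → host 4 (new)  [load 40/140]
  25 → host 1  [load 135/140]
  20 → host 4  [load 60/140]
  50 → host 4  [load 110/140]
  95 → host 5 (new)  [load 95/140]
  80 → host 6 (new)  [load 80/140]
6 hosts opened.

6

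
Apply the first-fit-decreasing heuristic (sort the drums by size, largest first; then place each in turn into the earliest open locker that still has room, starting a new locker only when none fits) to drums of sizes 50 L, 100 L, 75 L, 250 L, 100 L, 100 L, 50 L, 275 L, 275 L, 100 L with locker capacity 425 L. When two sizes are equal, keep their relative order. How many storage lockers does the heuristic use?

Sorted descending: 275, 275, 250, 100, 100, 100, 100, 75, 50, 50.
  275 → locker 1 (new)  [load 275/425]
  275 → locker 2 (new)  [load 275/425]
  250 → locker 3 (new)  [load 250/425]
  100 → locker 1  [load 375/425]
  100 → locker 2  [load 375/425]
  100 → locker 3  [load 350/425]
  100 → locker 4 (new)  [load 100/425]
  75 → locker 3  [load 425/425]
  50 → locker 1  [load 425/425]
  50 → locker 2  [load 425/425]
4 storage lockers opened.

4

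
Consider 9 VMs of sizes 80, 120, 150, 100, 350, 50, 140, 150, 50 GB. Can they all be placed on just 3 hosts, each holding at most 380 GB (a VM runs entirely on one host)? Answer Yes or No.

Total = 1190 GB; ⌈1190/380⌉ = 4.
At least 4 hosts are required, but only 3 are allowed.

No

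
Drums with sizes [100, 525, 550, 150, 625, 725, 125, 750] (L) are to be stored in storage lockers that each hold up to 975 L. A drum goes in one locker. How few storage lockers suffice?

5

Total = 750 + 725 + 625 + 550 + 525 + 150 + 125 + 100 = 3550 L.
Lower bound: ⌈3550/975⌉ = 4 storage lockers.
Also, 5 drums each exceed 975/2 L, and no two of those can share a locker, so at least 5 storage lockers are needed.
A packing using 5 storage lockers:
  locker 1: 750 + 150 = 900
  locker 2: 725 + 125 + 100 = 950
  locker 3: 625 = 625
  locker 4: 550 = 550
  locker 5: 525 = 525
This matches the lower bound, so 5 is optimal.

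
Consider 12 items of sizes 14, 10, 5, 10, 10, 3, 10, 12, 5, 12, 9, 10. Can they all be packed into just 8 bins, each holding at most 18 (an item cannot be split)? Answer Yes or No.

Total = 110; ⌈110/18⌉ = 7.
8 items each exceed half the capacity and cannot share a bin, forcing at least 8 bins.
The bound of 8 does not rule out 8, but exhaustive search shows no assignment into 8 bins of capacity 18 exists — the minimum is 9.

No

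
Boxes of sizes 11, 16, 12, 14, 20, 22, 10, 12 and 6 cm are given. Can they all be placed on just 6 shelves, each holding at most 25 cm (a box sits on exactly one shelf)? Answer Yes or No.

A valid assignment using 6 shelves:
  shelf 1: 22 = 22
  shelf 2: 20 = 20
  shelf 3: 16 + 6 = 22
  shelf 4: 14 + 11 = 25
  shelf 5: 12 + 12 = 24
  shelf 6: 10 = 10
Every load is within 25 cm, so 6 shelves suffice.

Yes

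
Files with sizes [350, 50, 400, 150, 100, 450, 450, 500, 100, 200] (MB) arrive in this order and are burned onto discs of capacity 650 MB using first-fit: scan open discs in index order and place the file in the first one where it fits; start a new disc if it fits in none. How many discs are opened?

  350 → disc 1 (new)  [load 350/650]
  50 → disc 1  [load 400/650]
  400 → disc 2 (new)  [load 400/650]
  150 → disc 1  [load 550/650]
  100 → disc 1  [load 650/650]
  450 → disc 3 (new)  [load 450/650]
  450 → disc 4 (new)  [load 450/650]
  500 → disc 5 (new)  [load 500/650]
  100 → disc 2  [load 500/650]
  200 → disc 3  [load 650/650]
5 discs opened.

5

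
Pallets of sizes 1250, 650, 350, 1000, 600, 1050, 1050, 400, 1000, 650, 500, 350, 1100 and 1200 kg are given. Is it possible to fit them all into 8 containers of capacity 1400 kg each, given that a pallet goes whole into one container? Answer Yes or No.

Total = 11150 kg; ⌈11150/1400⌉ = 8.
The bound of 8 does not rule out 8, but exhaustive search shows no assignment into 8 containers of capacity 1400 kg exists — the minimum is 9.

No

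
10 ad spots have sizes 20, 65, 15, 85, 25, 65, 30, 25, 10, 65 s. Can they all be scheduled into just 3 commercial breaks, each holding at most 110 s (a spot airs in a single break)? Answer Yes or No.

No

Total = 405 s; ⌈405/110⌉ = 4.
At least 4 commercial breaks are required, but only 3 are allowed.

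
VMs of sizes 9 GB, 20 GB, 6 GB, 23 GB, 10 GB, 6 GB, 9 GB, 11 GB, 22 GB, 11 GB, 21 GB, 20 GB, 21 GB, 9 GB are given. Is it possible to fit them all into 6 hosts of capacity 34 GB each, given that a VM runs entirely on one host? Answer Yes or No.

No

Total = 198 GB; ⌈198/34⌉ = 6.
The bound of 6 does not rule out 6, but exhaustive search shows no assignment into 6 hosts of capacity 34 GB exists — the minimum is 7.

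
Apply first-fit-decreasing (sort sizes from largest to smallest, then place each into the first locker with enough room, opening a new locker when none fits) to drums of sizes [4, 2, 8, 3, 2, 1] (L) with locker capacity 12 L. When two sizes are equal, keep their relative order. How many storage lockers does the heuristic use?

2

Sorted descending: 8, 4, 3, 2, 2, 1.
  8 → locker 1 (new)  [load 8/12]
  4 → locker 1  [load 12/12]
  3 → locker 2 (new)  [load 3/12]
  2 → locker 2  [load 5/12]
  2 → locker 2  [load 7/12]
  1 → locker 2  [load 8/12]
2 storage lockers opened.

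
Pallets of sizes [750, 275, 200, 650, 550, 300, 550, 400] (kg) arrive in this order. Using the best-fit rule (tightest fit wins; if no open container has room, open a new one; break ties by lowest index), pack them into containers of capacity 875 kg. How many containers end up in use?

  750 → container 1 (new)  [load 750/875]
  275 → container 2 (new)  [load 275/875]
  200 → container 2  [load 475/875]
  650 → container 3 (new)  [load 650/875]
  550 → container 4 (new)  [load 550/875]
  300 → container 4  [load 850/875]
  550 → container 5 (new)  [load 550/875]
  400 → container 2  [load 875/875]
5 containers opened.

5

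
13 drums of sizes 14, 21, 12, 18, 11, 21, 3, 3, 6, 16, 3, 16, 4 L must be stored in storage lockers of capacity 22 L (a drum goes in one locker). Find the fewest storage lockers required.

Total = 21 + 21 + 18 + 16 + 16 + 14 + 12 + 11 + 6 + 4 + 3 + 3 + 3 = 148 L.
Lower bound: ⌈148/22⌉ = 7 storage lockers.
A packing using 8 storage lockers:
  locker 1: 21 = 21
  locker 2: 21 = 21
  locker 3: 18 + 4 = 22
  locker 4: 16 + 6 = 22
  locker 5: 16 + 3 + 3 = 22
  locker 6: 14 + 3 = 17
  locker 7: 12 = 12
  locker 8: 11 = 11
No arrangement into 7 storage lockers stays within capacity, so 8 is optimal.

8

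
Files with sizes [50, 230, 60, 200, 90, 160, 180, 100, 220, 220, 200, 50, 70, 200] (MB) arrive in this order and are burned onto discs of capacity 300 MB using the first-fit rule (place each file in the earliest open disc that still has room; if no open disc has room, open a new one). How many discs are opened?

8

  50 → disc 1 (new)  [load 50/300]
  230 → disc 1  [load 280/300]
  60 → disc 2 (new)  [load 60/300]
  200 → disc 2  [load 260/300]
  90 → disc 3 (new)  [load 90/300]
  160 → disc 3  [load 250/300]
  180 → disc 4 (new)  [load 180/300]
  100 → disc 4  [load 280/300]
  220 → disc 5 (new)  [load 220/300]
  220 → disc 6 (new)  [load 220/300]
  200 → disc 7 (new)  [load 200/300]
  50 → disc 3  [load 300/300]
  70 → disc 5  [load 290/300]
  200 → disc 8 (new)  [load 200/300]
8 discs opened.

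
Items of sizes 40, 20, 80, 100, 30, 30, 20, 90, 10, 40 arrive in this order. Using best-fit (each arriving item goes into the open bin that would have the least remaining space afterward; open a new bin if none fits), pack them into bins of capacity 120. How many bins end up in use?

  40 → bin 1 (new)  [load 40/120]
  20 → bin 1  [load 60/120]
  80 → bin 2 (new)  [load 80/120]
  100 → bin 3 (new)  [load 100/120]
  30 → bin 2  [load 110/120]
  30 → bin 1  [load 90/120]
  20 → bin 3  [load 120/120]
  90 → bin 4 (new)  [load 90/120]
  10 → bin 2  [load 120/120]
  40 → bin 5 (new)  [load 40/120]
5 bins opened.

5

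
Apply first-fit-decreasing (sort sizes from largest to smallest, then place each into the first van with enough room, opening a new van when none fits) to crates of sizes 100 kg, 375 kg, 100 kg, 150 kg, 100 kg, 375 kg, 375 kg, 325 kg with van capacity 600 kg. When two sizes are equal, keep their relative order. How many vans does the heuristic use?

Sorted descending: 375, 375, 375, 325, 150, 100, 100, 100.
  375 → van 1 (new)  [load 375/600]
  375 → van 2 (new)  [load 375/600]
  375 → van 3 (new)  [load 375/600]
  325 → van 4 (new)  [load 325/600]
  150 → van 1  [load 525/600]
  100 → van 2  [load 475/600]
  100 → van 2  [load 575/600]
  100 → van 3  [load 475/600]
4 vans opened.

4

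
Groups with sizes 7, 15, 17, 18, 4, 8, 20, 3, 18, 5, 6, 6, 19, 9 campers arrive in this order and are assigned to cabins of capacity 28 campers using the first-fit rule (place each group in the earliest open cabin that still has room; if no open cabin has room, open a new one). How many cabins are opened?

  7 → cabin 1 (new)  [load 7/28]
  15 → cabin 1  [load 22/28]
  17 → cabin 2 (new)  [load 17/28]
  18 → cabin 3 (new)  [load 18/28]
  4 → cabin 1  [load 26/28]
  8 → cabin 2  [load 25/28]
  20 → cabin 4 (new)  [load 20/28]
  3 → cabin 2  [load 28/28]
  18 → cabin 5 (new)  [load 18/28]
  5 → cabin 3  [load 23/28]
  6 → cabin 4  [load 26/28]
  6 → cabin 5  [load 24/28]
  19 → cabin 6 (new)  [load 19/28]
  9 → cabin 6  [load 28/28]
6 cabins opened.

6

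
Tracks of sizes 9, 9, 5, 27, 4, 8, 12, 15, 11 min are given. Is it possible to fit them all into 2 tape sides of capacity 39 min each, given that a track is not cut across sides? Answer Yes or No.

Total = 100 min; ⌈100/39⌉ = 3.
At least 3 tape sides are required, but only 2 are allowed.

No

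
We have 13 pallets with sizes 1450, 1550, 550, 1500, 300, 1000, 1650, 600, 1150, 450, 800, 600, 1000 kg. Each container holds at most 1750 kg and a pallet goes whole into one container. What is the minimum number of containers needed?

8

Total = 1650 + 1550 + 1500 + 1450 + 1150 + 1000 + 1000 + 800 + 600 + 600 + 550 + 450 + 300 = 12600 kg.
Lower bound: ⌈12600/1750⌉ = 8 containers.
A packing using 8 containers:
  container 1: 1650 = 1650
  container 2: 1550 = 1550
  container 3: 1500 = 1500
  container 4: 1450 + 300 = 1750
  container 5: 1150 + 600 = 1750
  container 6: 1000 + 600 = 1600
  container 7: 1000 + 550 = 1550
  container 8: 800 + 450 = 1250
This matches the lower bound, so 8 is optimal.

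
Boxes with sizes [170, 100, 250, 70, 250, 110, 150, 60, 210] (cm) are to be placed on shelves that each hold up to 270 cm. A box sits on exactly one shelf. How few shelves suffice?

Total = 250 + 250 + 210 + 170 + 150 + 110 + 100 + 70 + 60 = 1370 cm.
Lower bound: ⌈1370/270⌉ = 6 shelves.
A packing using 6 shelves:
  shelf 1: 250 = 250
  shelf 2: 250 = 250
  shelf 3: 210 + 60 = 270
  shelf 4: 170 + 100 = 270
  shelf 5: 150 + 110 = 260
  shelf 6: 70 = 70
This matches the lower bound, so 6 is optimal.

6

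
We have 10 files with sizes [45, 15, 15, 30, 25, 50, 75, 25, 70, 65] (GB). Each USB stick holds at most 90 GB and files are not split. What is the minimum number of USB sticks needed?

5

Total = 75 + 70 + 65 + 50 + 45 + 30 + 25 + 25 + 15 + 15 = 415 GB.
Lower bound: ⌈415/90⌉ = 5 USB sticks.
A packing using 5 USB sticks:
  USB stick 1: 75 + 15 = 90
  USB stick 2: 70 + 15 = 85
  USB stick 3: 65 + 25 = 90
  USB stick 4: 50 + 30 = 80
  USB stick 5: 45 + 25 = 70
This matches the lower bound, so 5 is optimal.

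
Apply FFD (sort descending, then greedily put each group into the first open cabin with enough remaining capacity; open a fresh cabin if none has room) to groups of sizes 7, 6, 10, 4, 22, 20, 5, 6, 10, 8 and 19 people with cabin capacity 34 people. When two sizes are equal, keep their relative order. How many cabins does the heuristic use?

4

Sorted descending: 22, 20, 19, 10, 10, 8, 7, 6, 6, 5, 4.
  22 → cabin 1 (new)  [load 22/34]
  20 → cabin 2 (new)  [load 20/34]
  19 → cabin 3 (new)  [load 19/34]
  10 → cabin 1  [load 32/34]
  10 → cabin 2  [load 30/34]
  8 → cabin 3  [load 27/34]
  7 → cabin 3  [load 34/34]
  6 → cabin 4 (new)  [load 6/34]
  6 → cabin 4  [load 12/34]
  5 → cabin 4  [load 17/34]
  4 → cabin 2  [load 34/34]
4 cabins opened.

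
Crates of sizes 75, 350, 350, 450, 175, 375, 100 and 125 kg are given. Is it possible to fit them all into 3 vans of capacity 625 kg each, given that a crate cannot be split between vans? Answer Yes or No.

Total = 2000 kg; ⌈2000/625⌉ = 4.
At least 4 vans are required, but only 3 are allowed.

No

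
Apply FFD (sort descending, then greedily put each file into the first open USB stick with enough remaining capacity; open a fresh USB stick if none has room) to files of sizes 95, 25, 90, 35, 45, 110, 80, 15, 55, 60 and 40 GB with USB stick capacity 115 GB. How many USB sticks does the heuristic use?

6

Sorted descending: 110, 95, 90, 80, 60, 55, 45, 40, 35, 25, 15.
  110 → USB stick 1 (new)  [load 110/115]
  95 → USB stick 2 (new)  [load 95/115]
  90 → USB stick 3 (new)  [load 90/115]
  80 → USB stick 4 (new)  [load 80/115]
  60 → USB stick 5 (new)  [load 60/115]
  55 → USB stick 5  [load 115/115]
  45 → USB stick 6 (new)  [load 45/115]
  40 → USB stick 6  [load 85/115]
  35 → USB stick 4  [load 115/115]
  25 → USB stick 3  [load 115/115]
  15 → USB stick 2  [load 110/115]
6 USB sticks opened.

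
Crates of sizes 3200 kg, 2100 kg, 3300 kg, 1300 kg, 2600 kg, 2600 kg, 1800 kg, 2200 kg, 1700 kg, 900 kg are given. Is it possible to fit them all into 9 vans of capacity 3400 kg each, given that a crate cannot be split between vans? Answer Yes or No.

A valid assignment using 8 vans:
  van 1: 3300 = 3300
  van 2: 3200 = 3200
  van 3: 2600 = 2600
  van 4: 2600 = 2600
  van 5: 2200 + 900 = 3100
  van 6: 2100 + 1300 = 3400
  van 7: 1800 = 1800
  van 8: 1700 = 1700
That uses only 8 ≤ 9, so 9 vans are enough.

Yes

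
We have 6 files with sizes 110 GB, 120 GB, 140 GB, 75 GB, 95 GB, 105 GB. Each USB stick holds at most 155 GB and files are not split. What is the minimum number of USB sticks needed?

6

Total = 140 + 120 + 110 + 105 + 95 + 75 = 645 GB.
Lower bound: ⌈645/155⌉ = 5 USB sticks.
A packing using 6 USB sticks:
  USB stick 1: 140 = 140
  USB stick 2: 120 = 120
  USB stick 3: 110 = 110
  USB stick 4: 105 = 105
  USB stick 5: 95 = 95
  USB stick 6: 75 = 75
No arrangement into 5 USB sticks stays within capacity, so 6 is optimal.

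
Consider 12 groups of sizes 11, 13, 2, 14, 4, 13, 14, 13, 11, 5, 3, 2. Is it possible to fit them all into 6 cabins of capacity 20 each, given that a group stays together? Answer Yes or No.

Total = 105; ⌈105/20⌉ = 6.
7 groups each exceed half the capacity and cannot share a cabin, forcing at least 7 cabins.
At least 7 cabins are required, but only 6 are allowed.

No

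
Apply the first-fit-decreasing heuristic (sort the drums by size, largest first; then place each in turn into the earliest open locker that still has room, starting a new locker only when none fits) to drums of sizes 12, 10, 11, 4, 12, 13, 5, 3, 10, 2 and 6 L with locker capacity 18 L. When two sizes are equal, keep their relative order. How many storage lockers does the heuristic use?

Sorted descending: 13, 12, 12, 11, 10, 10, 6, 5, 4, 3, 2.
  13 → locker 1 (new)  [load 13/18]
  12 → locker 2 (new)  [load 12/18]
  12 → locker 3 (new)  [load 12/18]
  11 → locker 4 (new)  [load 11/18]
  10 → locker 5 (new)  [load 10/18]
  10 → locker 6 (new)  [load 10/18]
  6 → locker 2  [load 18/18]
  5 → locker 1  [load 18/18]
  4 → locker 3  [load 16/18]
  3 → locker 4  [load 14/18]
  2 → locker 3  [load 18/18]
6 storage lockers opened.

6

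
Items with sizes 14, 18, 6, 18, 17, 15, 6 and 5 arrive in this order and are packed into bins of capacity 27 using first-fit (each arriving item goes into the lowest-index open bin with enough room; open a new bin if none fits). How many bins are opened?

  14 → bin 1 (new)  [load 14/27]
  18 → bin 2 (new)  [load 18/27]
  6 → bin 1  [load 20/27]
  18 → bin 3 (new)  [load 18/27]
  17 → bin 4 (new)  [load 17/27]
  15 → bin 5 (new)  [load 15/27]
  6 → bin 1  [load 26/27]
  5 → bin 2  [load 23/27]
5 bins opened.

5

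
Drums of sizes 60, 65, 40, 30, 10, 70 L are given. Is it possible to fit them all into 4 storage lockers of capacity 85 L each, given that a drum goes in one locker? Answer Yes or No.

A valid assignment using 4 storage lockers:
  locker 1: 70 + 10 = 80
  locker 2: 65 = 65
  locker 3: 60 = 60
  locker 4: 40 + 30 = 70
Every load is within 85 L, so 4 storage lockers suffice.

Yes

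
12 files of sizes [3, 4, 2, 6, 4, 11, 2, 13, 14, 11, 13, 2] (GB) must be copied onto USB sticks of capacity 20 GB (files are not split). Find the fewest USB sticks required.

Total = 14 + 13 + 13 + 11 + 11 + 6 + 4 + 4 + 3 + 2 + 2 + 2 = 85 GB.
Lower bound: ⌈85/20⌉ = 5 USB sticks.
A packing using 5 USB sticks:
  USB stick 1: 14 + 6 = 20
  USB stick 2: 13 + 4 + 3 = 20
  USB stick 3: 13 + 4 + 2 = 19
  USB stick 4: 11 + 2 + 2 = 15
  USB stick 5: 11 = 11
This matches the lower bound, so 5 is optimal.

5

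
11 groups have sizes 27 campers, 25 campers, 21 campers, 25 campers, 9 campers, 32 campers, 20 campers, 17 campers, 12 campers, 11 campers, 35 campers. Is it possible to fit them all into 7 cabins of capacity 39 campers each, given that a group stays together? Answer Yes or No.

Yes

A valid assignment using 7 cabins:
  cabin 1: 35 = 35
  cabin 2: 32 = 32
  cabin 3: 27 + 12 = 39
  cabin 4: 25 + 11 = 36
  cabin 5: 25 + 9 = 34
  cabin 6: 21 + 17 = 38
  cabin 7: 20 = 20
Every load is within 39 campers, so 7 cabins suffice.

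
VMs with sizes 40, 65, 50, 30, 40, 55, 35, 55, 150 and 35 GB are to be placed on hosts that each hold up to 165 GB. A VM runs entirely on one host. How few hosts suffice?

4

Total = 150 + 65 + 55 + 55 + 50 + 40 + 40 + 35 + 35 + 30 = 555 GB.
Lower bound: ⌈555/165⌉ = 4 hosts.
A packing using 4 hosts:
  host 1: 150 = 150
  host 2: 65 + 55 + 40 = 160
  host 3: 55 + 50 + 40 = 145
  host 4: 35 + 35 + 30 = 100
This matches the lower bound, so 4 is optimal.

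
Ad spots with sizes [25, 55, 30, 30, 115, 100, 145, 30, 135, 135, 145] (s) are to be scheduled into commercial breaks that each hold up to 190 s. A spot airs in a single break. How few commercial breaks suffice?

6

Total = 145 + 145 + 135 + 135 + 115 + 100 + 55 + 30 + 30 + 30 + 25 = 945 s.
Lower bound: ⌈945/190⌉ = 5 commercial breaks.
Also, 6 ad spots each exceed 95 s, and no two of those can share a break, so at least 6 commercial breaks are needed.
A packing using 6 commercial breaks:
  break 1: 145 + 30 = 175
  break 2: 145 + 30 = 175
  break 3: 135 + 55 = 190
  break 4: 135 + 30 + 25 = 190
  break 5: 115 = 115
  break 6: 100 = 100
This matches the lower bound, so 6 is optimal.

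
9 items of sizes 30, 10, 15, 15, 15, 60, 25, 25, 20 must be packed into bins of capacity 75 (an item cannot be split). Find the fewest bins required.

Total = 60 + 30 + 25 + 25 + 20 + 15 + 15 + 15 + 10 = 215.
Lower bound: ⌈215/75⌉ = 3 bins.
A packing using 3 bins:
  bin 1: 60 + 15 = 75
  bin 2: 30 + 25 + 20 = 75
  bin 3: 25 + 15 + 15 + 10 = 65
This matches the lower bound, so 3 is optimal.

3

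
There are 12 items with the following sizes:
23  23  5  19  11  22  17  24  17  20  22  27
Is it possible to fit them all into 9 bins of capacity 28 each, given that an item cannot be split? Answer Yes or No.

Total = 230; ⌈230/28⌉ = 9.
10 items each exceed half the capacity and cannot share a bin, forcing at least 10 bins.
At least 10 bins are required, but only 9 are allowed.

No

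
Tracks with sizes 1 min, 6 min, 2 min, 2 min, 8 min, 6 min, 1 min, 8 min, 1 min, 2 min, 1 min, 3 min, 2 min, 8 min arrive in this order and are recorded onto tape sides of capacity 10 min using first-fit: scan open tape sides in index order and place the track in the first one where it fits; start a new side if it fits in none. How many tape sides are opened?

6

  1 → side 1 (new)  [load 1/10]
  6 → side 1  [load 7/10]
  2 → side 1  [load 9/10]
  2 → side 2 (new)  [load 2/10]
  8 → side 2  [load 10/10]
  6 → side 3 (new)  [load 6/10]
  1 → side 1  [load 10/10]
  8 → side 4 (new)  [load 8/10]
  1 → side 3  [load 7/10]
  2 → side 3  [load 9/10]
  1 → side 3  [load 10/10]
  3 → side 5 (new)  [load 3/10]
  2 → side 4  [load 10/10]
  8 → side 6 (new)  [load 8/10]
6 tape sides opened.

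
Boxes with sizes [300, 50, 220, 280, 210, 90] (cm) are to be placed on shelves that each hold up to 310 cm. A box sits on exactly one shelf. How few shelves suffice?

Total = 300 + 280 + 220 + 210 + 90 + 50 = 1150 cm.
Lower bound: ⌈1150/310⌉ = 4 shelves.
A packing using 4 shelves:
  shelf 1: 300 = 300
  shelf 2: 280 = 280
  shelf 3: 220 + 90 = 310
  shelf 4: 210 + 50 = 260
This matches the lower bound, so 4 is optimal.

4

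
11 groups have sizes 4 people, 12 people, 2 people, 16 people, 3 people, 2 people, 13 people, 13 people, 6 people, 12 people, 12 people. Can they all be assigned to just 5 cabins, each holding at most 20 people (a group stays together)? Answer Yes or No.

Total = 95 people; ⌈95/20⌉ = 5.
6 groups each exceed half the capacity and cannot share a cabin, forcing at least 6 cabins.
At least 6 cabins are required, but only 5 are allowed.

No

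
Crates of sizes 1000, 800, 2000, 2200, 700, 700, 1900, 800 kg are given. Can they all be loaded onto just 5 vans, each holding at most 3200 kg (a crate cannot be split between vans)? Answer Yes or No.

A valid assignment using 4 vans:
  van 1: 2200 + 1000 = 3200
  van 2: 2000 + 800 = 2800
  van 3: 1900 + 800 = 2700
  van 4: 700 + 700 = 1400
That uses only 4 ≤ 5, so 5 vans are enough.

Yes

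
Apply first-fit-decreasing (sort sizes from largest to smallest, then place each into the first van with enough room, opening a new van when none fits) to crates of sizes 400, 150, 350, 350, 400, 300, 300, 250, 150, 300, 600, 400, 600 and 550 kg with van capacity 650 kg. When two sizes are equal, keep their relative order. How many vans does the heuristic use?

Sorted descending: 600, 600, 550, 400, 400, 400, 350, 350, 300, 300, 300, 250, 150, 150.
  600 → van 1 (new)  [load 600/650]
  600 → van 2 (new)  [load 600/650]
  550 → van 3 (new)  [load 550/650]
  400 → van 4 (new)  [load 400/650]
  400 → van 5 (new)  [load 400/650]
  400 → van 6 (new)  [load 400/650]
  350 → van 7 (new)  [load 350/650]
  350 → van 8 (new)  [load 350/650]
  300 → van 7  [load 650/650]
  300 → van 8  [load 650/650]
  300 → van 9 (new)  [load 300/650]
  250 → van 4  [load 650/650]
  150 → van 5  [load 550/650]
  150 → van 6  [load 550/650]
9 vans opened.

9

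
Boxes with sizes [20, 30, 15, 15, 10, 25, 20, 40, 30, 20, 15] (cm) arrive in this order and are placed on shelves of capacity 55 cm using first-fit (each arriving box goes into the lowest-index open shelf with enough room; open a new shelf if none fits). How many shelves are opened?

  20 → shelf 1 (new)  [load 20/55]
  30 → shelf 1  [load 50/55]
  15 → shelf 2 (new)  [load 15/55]
  15 → shelf 2  [load 30/55]
  10 → shelf 2  [load 40/55]
  25 → shelf 3 (new)  [load 25/55]
  20 → shelf 3  [load 45/55]
  40 → shelf 4 (new)  [load 40/55]
  30 → shelf 5 (new)  [load 30/55]
  20 → shelf 5  [load 50/55]
  15 → shelf 2  [load 55/55]
5 shelves opened.

5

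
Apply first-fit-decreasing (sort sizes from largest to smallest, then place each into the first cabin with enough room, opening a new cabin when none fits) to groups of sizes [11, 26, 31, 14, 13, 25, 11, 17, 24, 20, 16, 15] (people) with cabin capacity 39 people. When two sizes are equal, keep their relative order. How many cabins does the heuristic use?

Sorted descending: 31, 26, 25, 24, 20, 17, 16, 15, 14, 13, 11, 11.
  31 → cabin 1 (new)  [load 31/39]
  26 → cabin 2 (new)  [load 26/39]
  25 → cabin 3 (new)  [load 25/39]
  24 → cabin 4 (new)  [load 24/39]
  20 → cabin 5 (new)  [load 20/39]
  17 → cabin 5  [load 37/39]
  16 → cabin 6 (new)  [load 16/39]
  15 → cabin 4  [load 39/39]
  14 → cabin 3  [load 39/39]
  13 → cabin 2  [load 39/39]
  11 → cabin 6  [load 27/39]
  11 → cabin 6  [load 38/39]
6 cabins opened.

6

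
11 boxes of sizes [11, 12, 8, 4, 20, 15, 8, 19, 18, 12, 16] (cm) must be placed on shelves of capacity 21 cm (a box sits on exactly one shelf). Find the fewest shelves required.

8

Total = 20 + 19 + 18 + 16 + 15 + 12 + 12 + 11 + 8 + 8 + 4 = 143 cm.
Lower bound: ⌈143/21⌉ = 7 shelves.
Also, 8 boxes each exceed 21/2 cm, and no two of those can share a shelf, so at least 8 shelves are needed.
A packing using 8 shelves:
  shelf 1: 20 = 20
  shelf 2: 19 = 19
  shelf 3: 18 = 18
  shelf 4: 16 + 4 = 20
  shelf 5: 15 = 15
  shelf 6: 12 + 8 = 20
  shelf 7: 12 + 8 = 20
  shelf 8: 11 = 11
This matches the lower bound, so 8 is optimal.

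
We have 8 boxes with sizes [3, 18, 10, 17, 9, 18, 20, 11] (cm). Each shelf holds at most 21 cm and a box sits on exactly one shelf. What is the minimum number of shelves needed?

Total = 20 + 18 + 18 + 17 + 11 + 10 + 9 + 3 = 106 cm.
Lower bound: ⌈106/21⌉ = 6 shelves.
A packing using 6 shelves:
  shelf 1: 20 = 20
  shelf 2: 18 + 3 = 21
  shelf 3: 18 = 18
  shelf 4: 17 = 17
  shelf 5: 11 + 10 = 21
  shelf 6: 9 = 9
This matches the lower bound, so 6 is optimal.

6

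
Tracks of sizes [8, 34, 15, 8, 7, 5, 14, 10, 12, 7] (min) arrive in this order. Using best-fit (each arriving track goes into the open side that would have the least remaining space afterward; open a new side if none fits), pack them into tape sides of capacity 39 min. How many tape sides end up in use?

  8 → side 1 (new)  [load 8/39]
  34 → side 2 (new)  [load 34/39]
  15 → side 1  [load 23/39]
  8 → side 1  [load 31/39]
  7 → side 1  [load 38/39]
  5 → side 2  [load 39/39]
  14 → side 3 (new)  [load 14/39]
  10 → side 3  [load 24/39]
  12 → side 3  [load 36/39]
  7 → side 4 (new)  [load 7/39]
4 tape sides opened.

4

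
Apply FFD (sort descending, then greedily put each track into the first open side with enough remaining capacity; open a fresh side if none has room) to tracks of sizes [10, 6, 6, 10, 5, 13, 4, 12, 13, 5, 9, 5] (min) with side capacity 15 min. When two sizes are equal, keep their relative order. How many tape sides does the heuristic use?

7

Sorted descending: 13, 13, 12, 10, 10, 9, 6, 6, 5, 5, 5, 4.
  13 → side 1 (new)  [load 13/15]
  13 → side 2 (new)  [load 13/15]
  12 → side 3 (new)  [load 12/15]
  10 → side 4 (new)  [load 10/15]
  10 → side 5 (new)  [load 10/15]
  9 → side 6 (new)  [load 9/15]
  6 → side 6  [load 15/15]
  6 → side 7 (new)  [load 6/15]
  5 → side 4  [load 15/15]
  5 → side 5  [load 15/15]
  5 → side 7  [load 11/15]
  4 → side 7  [load 15/15]
7 tape sides opened.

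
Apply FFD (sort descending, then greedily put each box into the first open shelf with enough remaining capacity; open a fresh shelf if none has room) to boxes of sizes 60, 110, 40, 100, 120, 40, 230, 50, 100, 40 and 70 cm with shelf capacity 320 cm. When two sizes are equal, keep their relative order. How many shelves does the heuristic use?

Sorted descending: 230, 120, 110, 100, 100, 70, 60, 50, 40, 40, 40.
  230 → shelf 1 (new)  [load 230/320]
  120 → shelf 2 (new)  [load 120/320]
  110 → shelf 2  [load 230/320]
  100 → shelf 3 (new)  [load 100/320]
  100 → shelf 3  [load 200/320]
  70 → shelf 1  [load 300/320]
  60 → shelf 2  [load 290/320]
  50 → shelf 3  [load 250/320]
  40 → shelf 3  [load 290/320]
  40 → shelf 4 (new)  [load 40/320]
  40 → shelf 4  [load 80/320]
4 shelves opened.

4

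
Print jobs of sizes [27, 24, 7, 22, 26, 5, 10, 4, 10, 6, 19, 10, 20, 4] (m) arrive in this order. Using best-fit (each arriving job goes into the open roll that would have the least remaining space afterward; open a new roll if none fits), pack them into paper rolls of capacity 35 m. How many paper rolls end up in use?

6

  27 → roll 1 (new)  [load 27/35]
  24 → roll 2 (new)  [load 24/35]
  7 → roll 1  [load 34/35]
  22 → roll 3 (new)  [load 22/35]
  26 → roll 4 (new)  [load 26/35]
  5 → roll 4  [load 31/35]
  10 → roll 2  [load 34/35]
  4 → roll 4  [load 35/35]
  10 → roll 3  [load 32/35]
  6 → roll 5 (new)  [load 6/35]
  19 → roll 5  [load 25/35]
  10 → roll 5  [load 35/35]
  20 → roll 6 (new)  [load 20/35]
  4 → roll 6  [load 24/35]
6 paper rolls opened.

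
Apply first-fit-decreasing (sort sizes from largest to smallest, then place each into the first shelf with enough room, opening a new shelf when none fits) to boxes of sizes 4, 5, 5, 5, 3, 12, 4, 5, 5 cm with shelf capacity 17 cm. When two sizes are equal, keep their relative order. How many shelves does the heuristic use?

3

Sorted descending: 12, 5, 5, 5, 5, 5, 4, 4, 3.
  12 → shelf 1 (new)  [load 12/17]
  5 → shelf 1  [load 17/17]
  5 → shelf 2 (new)  [load 5/17]
  5 → shelf 2  [load 10/17]
  5 → shelf 2  [load 15/17]
  5 → shelf 3 (new)  [load 5/17]
  4 → shelf 3  [load 9/17]
  4 → shelf 3  [load 13/17]
  3 → shelf 3  [load 16/17]
3 shelves opened.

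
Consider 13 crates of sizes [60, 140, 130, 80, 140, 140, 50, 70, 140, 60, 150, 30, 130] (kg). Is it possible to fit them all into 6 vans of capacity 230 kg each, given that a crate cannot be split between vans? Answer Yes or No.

No

Total = 1320 kg; ⌈1320/230⌉ = 6.
7 crates each exceed half the capacity and cannot share a van, forcing at least 7 vans.
At least 7 vans are required, but only 6 are allowed.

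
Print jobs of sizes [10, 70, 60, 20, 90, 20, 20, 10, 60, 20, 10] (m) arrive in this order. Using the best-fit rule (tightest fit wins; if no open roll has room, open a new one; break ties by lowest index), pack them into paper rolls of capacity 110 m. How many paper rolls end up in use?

  10 → roll 1 (new)  [load 10/110]
  70 → roll 1  [load 80/110]
  60 → roll 2 (new)  [load 60/110]
  20 → roll 1  [load 100/110]
  90 → roll 3 (new)  [load 90/110]
  20 → roll 3  [load 110/110]
  20 → roll 2  [load 80/110]
  10 → roll 1  [load 110/110]
  60 → roll 4 (new)  [load 60/110]
  20 → roll 2  [load 100/110]
  10 → roll 2  [load 110/110]
4 paper rolls opened.

4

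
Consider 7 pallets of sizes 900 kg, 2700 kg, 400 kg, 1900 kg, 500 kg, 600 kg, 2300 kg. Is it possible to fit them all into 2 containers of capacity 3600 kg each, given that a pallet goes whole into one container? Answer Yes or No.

No

Total = 9300 kg; ⌈9300/3600⌉ = 3.
At least 3 containers are required, but only 2 are allowed.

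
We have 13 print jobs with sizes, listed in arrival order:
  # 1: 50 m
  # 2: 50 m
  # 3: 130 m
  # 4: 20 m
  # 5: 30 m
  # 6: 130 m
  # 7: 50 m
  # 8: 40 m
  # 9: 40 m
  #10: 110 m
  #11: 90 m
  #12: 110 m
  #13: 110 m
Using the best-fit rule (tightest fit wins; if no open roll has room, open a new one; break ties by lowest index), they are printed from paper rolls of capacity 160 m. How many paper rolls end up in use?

8

  50 → roll 1 (new)  [load 50/160]
  50 → roll 1  [load 100/160]
  130 → roll 2 (new)  [load 130/160]
  20 → roll 2  [load 150/160]
  30 → roll 1  [load 130/160]
  130 → roll 3 (new)  [load 130/160]
  50 → roll 4 (new)  [load 50/160]
  40 → roll 4  [load 90/160]
  40 → roll 4  [load 130/160]
  110 → roll 5 (new)  [load 110/160]
  90 → roll 6 (new)  [load 90/160]
  110 → roll 7 (new)  [load 110/160]
  110 → roll 8 (new)  [load 110/160]
8 paper rolls opened.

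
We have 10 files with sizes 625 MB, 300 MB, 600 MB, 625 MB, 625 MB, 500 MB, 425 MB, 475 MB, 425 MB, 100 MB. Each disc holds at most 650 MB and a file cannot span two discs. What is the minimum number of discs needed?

9

Total = 625 + 625 + 625 + 600 + 500 + 475 + 425 + 425 + 300 + 100 = 4700 MB.
Lower bound: ⌈4700/650⌉ = 8 discs.
A packing using 9 discs:
  disc 1: 625 = 625
  disc 2: 625 = 625
  disc 3: 625 = 625
  disc 4: 600 = 600
  disc 5: 500 + 100 = 600
  disc 6: 475 = 475
  disc 7: 425 = 425
  disc 8: 425 = 425
  disc 9: 300 = 300
No arrangement into 8 discs stays within capacity, so 9 is optimal.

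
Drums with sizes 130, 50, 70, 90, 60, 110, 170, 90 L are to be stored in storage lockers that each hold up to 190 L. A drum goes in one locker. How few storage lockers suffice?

5

Total = 170 + 130 + 110 + 90 + 90 + 70 + 60 + 50 = 770 L.
Lower bound: ⌈770/190⌉ = 5 storage lockers.
A packing using 5 storage lockers:
  locker 1: 170 = 170
  locker 2: 130 + 60 = 190
  locker 3: 110 + 70 = 180
  locker 4: 90 + 90 = 180
  locker 5: 50 = 50
This matches the lower bound, so 5 is optimal.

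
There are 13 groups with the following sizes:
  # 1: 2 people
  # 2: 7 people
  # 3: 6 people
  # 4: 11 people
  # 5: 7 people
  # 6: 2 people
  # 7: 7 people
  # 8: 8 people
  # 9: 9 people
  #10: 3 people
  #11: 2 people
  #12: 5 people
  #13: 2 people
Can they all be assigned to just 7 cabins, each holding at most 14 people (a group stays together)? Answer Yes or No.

Yes

A valid assignment using 6 cabins:
  cabin 1: 11 + 3 = 14
  cabin 2: 9 + 5 = 14
  cabin 3: 8 + 6 = 14
  cabin 4: 7 + 7 = 14
  cabin 5: 7 + 2 + 2 + 2 = 13
  cabin 6: 2 = 2
That uses only 6 ≤ 7, so 7 cabins are enough.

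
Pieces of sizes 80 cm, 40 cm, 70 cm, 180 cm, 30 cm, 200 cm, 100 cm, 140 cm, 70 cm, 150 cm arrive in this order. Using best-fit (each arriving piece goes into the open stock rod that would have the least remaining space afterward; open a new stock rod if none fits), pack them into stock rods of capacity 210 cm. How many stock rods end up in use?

  80 → stock rod 1 (new)  [load 80/210]
  40 → stock rod 1  [load 120/210]
  70 → stock rod 1  [load 190/210]
  180 → stock rod 2 (new)  [load 180/210]
  30 → stock rod 2  [load 210/210]
  200 → stock rod 3 (new)  [load 200/210]
  100 → stock rod 4 (new)  [load 100/210]
  140 → stock rod 5 (new)  [load 140/210]
  70 → stock rod 5  [load 210/210]
  150 → stock rod 6 (new)  [load 150/210]
6 stock rods opened.

6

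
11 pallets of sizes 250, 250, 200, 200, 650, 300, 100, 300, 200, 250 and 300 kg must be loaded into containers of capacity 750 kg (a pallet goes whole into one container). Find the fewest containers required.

4

Total = 650 + 300 + 300 + 300 + 250 + 250 + 250 + 200 + 200 + 200 + 100 = 3000 kg.
Lower bound: ⌈3000/750⌉ = 4 containers.
A packing using 4 containers:
  container 1: 650 + 100 = 750
  container 2: 300 + 250 + 200 = 750
  container 3: 300 + 250 + 200 = 750
  container 4: 300 + 250 + 200 = 750
This matches the lower bound, so 4 is optimal.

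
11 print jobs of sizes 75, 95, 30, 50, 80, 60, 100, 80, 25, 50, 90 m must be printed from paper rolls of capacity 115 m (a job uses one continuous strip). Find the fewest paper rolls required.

Total = 100 + 95 + 90 + 80 + 80 + 75 + 60 + 50 + 50 + 30 + 25 = 735 m.
Lower bound: ⌈735/115⌉ = 7 paper rolls.
A packing using 8 paper rolls:
  roll 1: 100 = 100
  roll 2: 95 = 95
  roll 3: 90 + 25 = 115
  roll 4: 80 + 30 = 110
  roll 5: 80 = 80
  roll 6: 75 = 75
  roll 7: 60 + 50 = 110
  roll 8: 50 = 50
No arrangement into 7 paper rolls stays within capacity, so 8 is optimal.

8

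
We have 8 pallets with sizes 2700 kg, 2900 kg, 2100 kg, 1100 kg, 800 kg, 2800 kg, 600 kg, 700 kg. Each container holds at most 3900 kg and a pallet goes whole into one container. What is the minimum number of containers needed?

Total = 2900 + 2800 + 2700 + 2100 + 1100 + 800 + 700 + 600 = 13700 kg.
Lower bound: ⌈13700/3900⌉ = 4 containers.
A packing using 4 containers:
  container 1: 2900 + 800 = 3700
  container 2: 2800 + 1100 = 3900
  container 3: 2700 + 700 = 3400
  container 4: 2100 + 600 = 2700
This matches the lower bound, so 4 is optimal.

4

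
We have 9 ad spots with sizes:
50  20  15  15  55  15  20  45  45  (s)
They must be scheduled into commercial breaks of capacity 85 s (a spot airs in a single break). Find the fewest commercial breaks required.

4

Total = 55 + 50 + 45 + 45 + 20 + 20 + 15 + 15 + 15 = 280 s.
Lower bound: ⌈280/85⌉ = 4 commercial breaks.
A packing using 4 commercial breaks:
  break 1: 55 + 20 = 75
  break 2: 50 + 20 + 15 = 85
  break 3: 45 + 15 + 15 = 75
  break 4: 45 = 45
This matches the lower bound, so 4 is optimal.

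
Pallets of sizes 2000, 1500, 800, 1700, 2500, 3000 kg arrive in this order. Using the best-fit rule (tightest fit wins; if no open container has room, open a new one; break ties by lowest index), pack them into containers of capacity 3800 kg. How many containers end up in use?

4

  2000 → container 1 (new)  [load 2000/3800]
  1500 → container 1  [load 3500/3800]
  800 → container 2 (new)  [load 800/3800]
  1700 → container 2  [load 2500/3800]
  2500 → container 3 (new)  [load 2500/3800]
  3000 → container 4 (new)  [load 3000/3800]
4 containers opened.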